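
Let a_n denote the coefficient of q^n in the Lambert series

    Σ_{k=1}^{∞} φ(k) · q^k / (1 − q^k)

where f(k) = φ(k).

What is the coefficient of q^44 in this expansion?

n=44: 44·1 22·2 11·4 4·11 2·22 1·44  φ→[20+10+10+2+1+1]=44

a_44 = 44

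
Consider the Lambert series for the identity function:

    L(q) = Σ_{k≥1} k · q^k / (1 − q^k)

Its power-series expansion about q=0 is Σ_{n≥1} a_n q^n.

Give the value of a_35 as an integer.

d|35:{1,5,7,35}  Σf=1+5+7+35=48

a_35 = 48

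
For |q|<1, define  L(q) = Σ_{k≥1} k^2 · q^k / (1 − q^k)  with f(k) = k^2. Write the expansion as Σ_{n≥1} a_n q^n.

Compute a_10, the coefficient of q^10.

n=10: 10·1 5·2 2·5 1·10  f→[100+25+4+1]=130

a_10 = 130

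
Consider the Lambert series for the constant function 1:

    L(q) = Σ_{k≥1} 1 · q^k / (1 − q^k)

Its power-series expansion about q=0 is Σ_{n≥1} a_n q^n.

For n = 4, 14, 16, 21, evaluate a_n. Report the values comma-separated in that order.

[q^4] f(4)=1,f(2)=1,f(1)=1 ⇒ 3
q^14  k|14↦f(k): 1:1 2:1 7:1 14:1  a_14=4
q^16  k|16↦f(k): 16:1 8:1 4:1 2:1 1:1  a_16=5
[q^21] f(1)=1,f(3)=1,f(7)=1,f(21)=1 ⇒ 4

3, 4, 5, 4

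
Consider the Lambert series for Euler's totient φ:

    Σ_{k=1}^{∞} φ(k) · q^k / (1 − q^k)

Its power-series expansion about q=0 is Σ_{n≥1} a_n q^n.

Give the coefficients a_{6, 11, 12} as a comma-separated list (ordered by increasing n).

d|6:{6,3,2,1}  Σφ=2+2+1+1=6
q^11  k|11↦φ(k): 11:10 1:1  a_11=11
[q^12] φ(12)=4,φ(6)=2,φ(4)=2,φ(3)=2,φ(2)=1,φ(1)=1 ⇒ 12

6, 11, 12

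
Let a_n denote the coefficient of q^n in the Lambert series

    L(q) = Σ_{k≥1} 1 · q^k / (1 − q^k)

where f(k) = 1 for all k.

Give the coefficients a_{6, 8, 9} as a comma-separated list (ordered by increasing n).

4, 4, 3

q^6  k|6↦f(k): 6:1 3:1 2:1 1:1  a_6=4
n=8: 8·1 4·2 2·4 1·8  f→[1+1+1+1]=4
n=9: 9·1 3·3 1·9  f→[1+1+1]=3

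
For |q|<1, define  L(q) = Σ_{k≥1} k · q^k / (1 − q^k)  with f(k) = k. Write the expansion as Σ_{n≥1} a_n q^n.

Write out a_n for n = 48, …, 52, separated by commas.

124, 57, 93, 72, 98

q^48  k|48↦f(k): 1:1 2:2 3:3 4:4 6:6 8:8 12:12 16:16 24:24 48:48  a_48=124
d|49:{1,7,49}  Σf=1+7+49=57
d|50:{50,25,10,5,2,1}  Σf=50+25+10+5+2+1=93
n=51: 51·1 17·3 3·17 1·51  f→[51+17+3+1]=72
d|52:{52,26,13,4,2,1}  Σf=52+26+13+4+2+1=98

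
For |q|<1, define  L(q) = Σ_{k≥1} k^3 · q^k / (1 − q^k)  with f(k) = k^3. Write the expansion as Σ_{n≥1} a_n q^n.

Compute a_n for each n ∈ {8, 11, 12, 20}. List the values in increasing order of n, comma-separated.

585, 1332, 2044, 9198

n=8: 8·1 4·2 2·4 1·8  f→[512+64+8+1]=585
n=11: 1·11 11·1  f→[1+1331]=1332
n=12: 12·1 6·2 4·3 3·4 2·6 1·12  f→[1728+216+64+27+8+1]=2044
n=20: 1·20 2·10 4·5 5·4 10·2 20·1  f→[1+8+64+125+1000+8000]=9198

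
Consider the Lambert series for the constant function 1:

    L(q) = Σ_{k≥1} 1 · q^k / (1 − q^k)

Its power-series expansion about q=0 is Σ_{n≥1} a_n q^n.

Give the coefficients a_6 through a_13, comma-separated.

q^6  k|6↦f(k): 6:1 3:1 2:1 1:1  a_6=4
n=7: 1·7 7·1  f→[1+1]=2
n=8: 8·1 4·2 2·4 1·8  f→[1+1+1+1]=4
d|9:{9,3,1}  Σf=1+1+1=3
q^10  k|10↦f(k): 1:1 2:1 5:1 10:1  a_10=4
q^11  k|11↦f(k): 11:1 1:1  a_11=2
n=12: 12·1 6·2 4·3 3·4 2·6 1·12  f→[1+1+1+1+1+1]=6
q^13  k|13↦f(k): 1:1 13:1  a_13=2

4, 2, 4, 3, 4, 2, 6, 2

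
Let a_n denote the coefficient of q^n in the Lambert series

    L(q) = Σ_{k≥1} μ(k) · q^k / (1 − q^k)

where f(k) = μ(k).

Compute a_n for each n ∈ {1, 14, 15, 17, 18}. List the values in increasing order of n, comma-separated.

1, 0, 0, 0, 0

n=1: 1·1  μ→[1]=1
[q^14] μ(14)=1,μ(7)=-1,μ(2)=-1,μ(1)=1 ⇒ 0
n=15: 1·15 3·5 5·3 15·1  μ→[1+(-1)+(-1)+1]=0
d|17:{17,1}  Σμ=(-1)+1=0
d|18:{1,2,3,6,9,18}  Σμ=1+(-1)+(-1)+1+0+0=0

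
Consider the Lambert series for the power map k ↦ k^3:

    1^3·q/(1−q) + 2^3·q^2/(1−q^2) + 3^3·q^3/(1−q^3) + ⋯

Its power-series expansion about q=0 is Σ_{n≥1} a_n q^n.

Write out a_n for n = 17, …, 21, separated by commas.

4914, 6813, 6860, 9198, 9632

d|17:{17,1}  Σf=4913+1=4914
n=18: 18·1 9·2 6·3 3·6 2·9 1·18  f→[5832+729+216+27+8+1]=6813
d|19:{1,19}  Σf=1+6859=6860
q^20  k|20↦f(k): 20:8000 10:1000 5:125 4:64 2:8 1:1  a_20=9198
n=21: 1·21 3·7 7·3 21·1  f→[1+27+343+9261]=9632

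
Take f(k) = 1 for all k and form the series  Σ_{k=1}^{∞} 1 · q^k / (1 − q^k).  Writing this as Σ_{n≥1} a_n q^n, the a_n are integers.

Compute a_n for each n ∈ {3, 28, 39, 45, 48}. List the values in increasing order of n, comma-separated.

2, 6, 4, 6, 10

[q^3] f(3)=1,f(1)=1 ⇒ 2
[q^28] f(1)=1,f(2)=1,f(4)=1,f(7)=1,f(14)=1,f(28)=1 ⇒ 6
q^39  k|39↦f(k): 39:1 13:1 3:1 1:1  a_39=4
n=45: 45·1 15·3 9·5 5·9 3·15 1·45  f→[1+1+1+1+1+1]=6
d|48:{1,2,3,4,6,8,12,16,24,48}  Σf=1+1+1+1+1+1+1+1+1+1=10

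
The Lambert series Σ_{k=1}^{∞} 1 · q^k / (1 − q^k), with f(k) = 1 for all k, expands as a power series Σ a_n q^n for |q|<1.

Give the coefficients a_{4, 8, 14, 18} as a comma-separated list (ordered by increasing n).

3, 4, 4, 6

[q^4] f(4)=1,f(2)=1,f(1)=1 ⇒ 3
q^8  k|8↦f(k): 8:1 4:1 2:1 1:1  a_8=4
[q^14] f(1)=1,f(2)=1,f(7)=1,f(14)=1 ⇒ 4
q^18  k|18↦f(k): 1:1 2:1 3:1 6:1 9:1 18:1  a_18=6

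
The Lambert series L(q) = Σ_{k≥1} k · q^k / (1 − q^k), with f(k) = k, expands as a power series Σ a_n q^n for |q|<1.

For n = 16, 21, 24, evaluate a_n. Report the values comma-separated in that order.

[q^16] f(16)=16,f(8)=8,f(4)=4,f(2)=2,f(1)=1 ⇒ 31
n=21: 21·1 7·3 3·7 1·21  f→[21+7+3+1]=32
d|24:{1,2,3,4,6,8,12,24}  Σf=1+2+3+4+6+8+12+24=60

31, 32, 60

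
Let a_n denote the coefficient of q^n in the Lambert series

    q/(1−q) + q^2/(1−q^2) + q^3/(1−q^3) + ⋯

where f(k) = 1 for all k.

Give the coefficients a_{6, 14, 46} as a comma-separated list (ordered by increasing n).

4, 4, 4

n=6: 1·6 2·3 3·2 6·1  f→[1+1+1+1]=4
n=14: 1·14 2·7 7·2 14·1  f→[1+1+1+1]=4
[q^46] f(1)=1,f(2)=1,f(23)=1,f(46)=1 ⇒ 4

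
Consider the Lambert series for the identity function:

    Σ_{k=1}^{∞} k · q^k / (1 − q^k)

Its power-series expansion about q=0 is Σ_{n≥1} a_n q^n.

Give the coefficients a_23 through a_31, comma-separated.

q^23  k|23↦f(k): 23:23 1:1  a_23=24
n=24: 1·24 2·12 3·8 4·6 6·4 8·3 12·2 24·1  f→[1+2+3+4+6+8+12+24]=60
[q^25] f(1)=1,f(5)=5,f(25)=25 ⇒ 31
[q^26] f(1)=1,f(2)=2,f(13)=13,f(26)=26 ⇒ 42
[q^27] f(1)=1,f(3)=3,f(9)=9,f(27)=27 ⇒ 40
q^28  k|28↦f(k): 28:28 14:14 7:7 4:4 2:2 1:1  a_28=56
q^29  k|29↦f(k): 29:29 1:1  a_29=30
[q^30] f(30)=30,f(15)=15,f(10)=10,f(6)=6,f(5)=5,f(3)=3,f(2)=2,f(1)=1 ⇒ 72
n=31: 1·31 31·1  f→[1+31]=32

24, 60, 31, 42, 40, 56, 30, 72, 32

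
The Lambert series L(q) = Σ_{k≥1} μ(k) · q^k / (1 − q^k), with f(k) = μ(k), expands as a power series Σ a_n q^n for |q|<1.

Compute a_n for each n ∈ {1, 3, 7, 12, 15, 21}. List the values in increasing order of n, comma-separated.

n=1: 1·1  μ→[1]=1
n=3: 3·1 1·3  μ→[(-1)+1]=0
q^7  k|7↦μ(k): 1:1 7:-1  a_7=0
q^12  k|12↦μ(k): 1:1 2:-1 3:-1 4:0 6:1 12:0  a_12=0
n=15: 1·15 3·5 5·3 15·1  μ→[1+(-1)+(-1)+1]=0
d|21:{1,3,7,21}  Σμ=1+(-1)+(-1)+1=0

1, 0, 0, 0, 0, 0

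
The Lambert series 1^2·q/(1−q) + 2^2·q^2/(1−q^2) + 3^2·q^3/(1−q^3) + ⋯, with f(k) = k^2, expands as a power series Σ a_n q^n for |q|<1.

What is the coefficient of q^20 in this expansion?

a_20 = 546

q^20  k|20↦f(k): 1:1 2:4 4:16 5:25 10:100 20:400  a_20=546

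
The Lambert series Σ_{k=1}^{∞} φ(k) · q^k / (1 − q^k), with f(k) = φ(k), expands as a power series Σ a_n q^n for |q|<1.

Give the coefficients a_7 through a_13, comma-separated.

n=7: 1·7 7·1  φ→[1+6]=7
d|8:{8,4,2,1}  Σφ=4+2+1+1=8
d|9:{9,3,1}  Σφ=6+2+1=9
q^10  k|10↦φ(k): 10:4 5:4 2:1 1:1  a_10=10
[q^11] φ(1)=1,φ(11)=10 ⇒ 11
d|12:{1,2,3,4,6,12}  Σφ=1+1+2+2+2+4=12
[q^13] φ(1)=1,φ(13)=12 ⇒ 13

7, 8, 9, 10, 11, 12, 13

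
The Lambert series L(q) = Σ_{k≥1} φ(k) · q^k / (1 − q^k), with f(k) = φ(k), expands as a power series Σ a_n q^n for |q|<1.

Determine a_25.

q^25  k|25↦φ(k): 1:1 5:4 25:20  a_25=25

a_25 = 25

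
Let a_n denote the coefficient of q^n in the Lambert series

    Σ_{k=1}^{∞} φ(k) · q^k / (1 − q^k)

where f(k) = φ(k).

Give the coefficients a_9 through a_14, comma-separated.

n=9: 1·9 3·3 9·1  φ→[1+2+6]=9
d|10:{10,5,2,1}  Σφ=4+4+1+1=10
n=11: 11·1 1·11  φ→[10+1]=11
n=12: 1·12 2·6 3·4 4·3 6·2 12·1  φ→[1+1+2+2+2+4]=12
[q^13] φ(13)=12,φ(1)=1 ⇒ 13
q^14  k|14↦φ(k): 1:1 2:1 7:6 14:6  a_14=14

9, 10, 11, 12, 13, 14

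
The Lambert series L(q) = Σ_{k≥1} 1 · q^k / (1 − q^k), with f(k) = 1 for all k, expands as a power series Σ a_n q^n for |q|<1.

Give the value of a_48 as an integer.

d|48:{48,24,16,12,8,6,4,3,2,1}  Σf=1+1+1+1+1+1+1+1+1+1=10

a_48 = 10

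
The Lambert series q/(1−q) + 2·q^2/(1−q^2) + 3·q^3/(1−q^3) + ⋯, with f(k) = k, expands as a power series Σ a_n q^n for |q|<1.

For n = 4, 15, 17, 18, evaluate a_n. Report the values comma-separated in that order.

7, 24, 18, 39

q^4  k|4↦f(k): 1:1 2:2 4:4  a_4=7
d|15:{15,5,3,1}  Σf=15+5+3+1=24
n=17: 17·1 1·17  f→[17+1]=18
n=18: 1·18 2·9 3·6 6·3 9·2 18·1  f→[1+2+3+6+9+18]=39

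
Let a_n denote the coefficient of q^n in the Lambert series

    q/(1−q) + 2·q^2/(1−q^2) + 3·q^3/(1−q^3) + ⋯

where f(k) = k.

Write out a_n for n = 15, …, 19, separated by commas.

d|15:{1,3,5,15}  Σf=1+3+5+15=24
n=16: 16·1 8·2 4·4 2·8 1·16  f→[16+8+4+2+1]=31
q^17  k|17↦f(k): 17:17 1:1  a_17=18
q^18  k|18↦f(k): 1:1 2:2 3:3 6:6 9:9 18:18  a_18=39
n=19: 1·19 19·1  f→[1+19]=20

24, 31, 18, 39, 20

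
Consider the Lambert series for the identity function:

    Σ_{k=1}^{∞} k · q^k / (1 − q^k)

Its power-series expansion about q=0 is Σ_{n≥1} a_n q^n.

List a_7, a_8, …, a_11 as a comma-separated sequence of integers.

8, 15, 13, 18, 12

[q^7] f(1)=1,f(7)=7 ⇒ 8
[q^8] f(1)=1,f(2)=2,f(4)=4,f(8)=8 ⇒ 15
q^9  k|9↦f(k): 1:1 3:3 9:9  a_9=13
[q^10] f(10)=10,f(5)=5,f(2)=2,f(1)=1 ⇒ 18
n=11: 11·1 1·11  f→[11+1]=12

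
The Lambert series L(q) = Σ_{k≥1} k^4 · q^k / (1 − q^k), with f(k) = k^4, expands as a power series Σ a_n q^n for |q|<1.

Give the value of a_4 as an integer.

a_4 = 273

d|4:{4,2,1}  Σf=256+16+1=273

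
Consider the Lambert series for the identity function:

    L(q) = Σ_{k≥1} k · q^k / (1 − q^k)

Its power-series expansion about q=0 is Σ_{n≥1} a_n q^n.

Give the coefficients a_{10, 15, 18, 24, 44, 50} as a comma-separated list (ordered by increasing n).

18, 24, 39, 60, 84, 93

[q^10] f(1)=1,f(2)=2,f(5)=5,f(10)=10 ⇒ 18
d|15:{15,5,3,1}  Σf=15+5+3+1=24
n=18: 1·18 2·9 3·6 6·3 9·2 18·1  f→[1+2+3+6+9+18]=39
[q^24] f(1)=1,f(2)=2,f(3)=3,f(4)=4,f(6)=6,f(8)=8,f(12)=12,f(24)=24 ⇒ 60
d|44:{1,2,4,11,22,44}  Σf=1+2+4+11+22+44=84
q^50  k|50↦f(k): 50:50 25:25 10:10 5:5 2:2 1:1  a_50=93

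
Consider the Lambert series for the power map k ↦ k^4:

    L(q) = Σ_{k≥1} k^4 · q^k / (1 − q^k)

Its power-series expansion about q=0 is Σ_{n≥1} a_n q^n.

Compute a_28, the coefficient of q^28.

a_28 = 655746

q^28  k|28↦f(k): 1:1 2:16 4:256 7:2401 14:38416 28:614656  a_28=655746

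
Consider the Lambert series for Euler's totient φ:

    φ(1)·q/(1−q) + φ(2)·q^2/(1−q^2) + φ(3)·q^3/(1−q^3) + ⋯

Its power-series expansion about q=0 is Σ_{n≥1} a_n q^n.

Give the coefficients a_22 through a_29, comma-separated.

q^22  k|22↦φ(k): 1:1 2:1 11:10 22:10  a_22=22
q^23  k|23↦φ(k): 1:1 23:22  a_23=23
[q^24] φ(1)=1,φ(2)=1,φ(3)=2,φ(4)=2,φ(6)=2,φ(8)=4,φ(12)=4,φ(24)=8 ⇒ 24
q^25  k|25↦φ(k): 25:20 5:4 1:1  a_25=25
[q^26] φ(26)=12,φ(13)=12,φ(2)=1,φ(1)=1 ⇒ 26
d|27:{27,9,3,1}  Σφ=18+6+2+1=27
n=28: 28·1 14·2 7·4 4·7 2·14 1·28  φ→[12+6+6+2+1+1]=28
n=29: 1·29 29·1  φ→[1+28]=29

22, 23, 24, 25, 26, 27, 28, 29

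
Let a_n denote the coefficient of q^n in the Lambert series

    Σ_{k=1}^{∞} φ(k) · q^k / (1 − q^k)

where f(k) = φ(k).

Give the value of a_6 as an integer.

q^6  k|6↦φ(k): 1:1 2:1 3:2 6:2  a_6=6

a_6 = 6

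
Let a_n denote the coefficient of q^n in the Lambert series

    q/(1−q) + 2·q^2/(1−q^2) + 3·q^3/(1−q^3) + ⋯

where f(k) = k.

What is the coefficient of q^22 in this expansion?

a_22 = 36

n=22: 1·22 2·11 11·2 22·1  f→[1+2+11+22]=36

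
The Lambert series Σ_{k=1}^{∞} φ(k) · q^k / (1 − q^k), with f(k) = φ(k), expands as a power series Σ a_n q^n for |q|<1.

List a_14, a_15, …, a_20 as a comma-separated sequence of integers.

q^14  k|14↦φ(k): 14:6 7:6 2:1 1:1  a_14=14
q^15  k|15↦φ(k): 1:1 3:2 5:4 15:8  a_15=15
n=16: 16·1 8·2 4·4 2·8 1·16  φ→[8+4+2+1+1]=16
n=17: 1·17 17·1  φ→[1+16]=17
q^18  k|18↦φ(k): 1:1 2:1 3:2 6:2 9:6 18:6  a_18=18
q^19  k|19↦φ(k): 1:1 19:18  a_19=19
n=20: 20·1 10·2 5·4 4·5 2·10 1·20  φ→[8+4+4+2+1+1]=20

14, 15, 16, 17, 18, 19, 20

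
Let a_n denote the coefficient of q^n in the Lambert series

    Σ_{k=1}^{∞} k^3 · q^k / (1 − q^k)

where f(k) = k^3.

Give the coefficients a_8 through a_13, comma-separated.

d|8:{8,4,2,1}  Σf=512+64+8+1=585
q^9  k|9↦f(k): 9:729 3:27 1:1  a_9=757
d|10:{10,5,2,1}  Σf=1000+125+8+1=1134
n=11: 11·1 1·11  f→[1331+1]=1332
[q^12] f(12)=1728,f(6)=216,f(4)=64,f(3)=27,f(2)=8,f(1)=1 ⇒ 2044
[q^13] f(1)=1,f(13)=2197 ⇒ 2198

585, 757, 1134, 1332, 2044, 2198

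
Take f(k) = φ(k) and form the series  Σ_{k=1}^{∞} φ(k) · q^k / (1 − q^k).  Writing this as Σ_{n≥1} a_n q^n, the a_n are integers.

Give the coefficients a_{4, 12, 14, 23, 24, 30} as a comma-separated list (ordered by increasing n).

n=4: 4·1 2·2 1·4  φ→[2+1+1]=4
n=12: 1·12 2·6 3·4 4·3 6·2 12·1  φ→[1+1+2+2+2+4]=12
q^14  k|14↦φ(k): 1:1 2:1 7:6 14:6  a_14=14
[q^23] φ(23)=22,φ(1)=1 ⇒ 23
[q^24] φ(24)=8,φ(12)=4,φ(8)=4,φ(6)=2,φ(4)=2,φ(3)=2,φ(2)=1,φ(1)=1 ⇒ 24
[q^30] φ(1)=1,φ(2)=1,φ(3)=2,φ(5)=4,φ(6)=2,φ(10)=4,φ(15)=8,φ(30)=8 ⇒ 30

4, 12, 14, 23, 24, 30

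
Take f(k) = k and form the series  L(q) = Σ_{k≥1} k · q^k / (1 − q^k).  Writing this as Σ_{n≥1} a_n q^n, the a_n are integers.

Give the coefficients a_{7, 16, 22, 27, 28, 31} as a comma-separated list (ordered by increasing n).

8, 31, 36, 40, 56, 32

[q^7] f(1)=1,f(7)=7 ⇒ 8
[q^16] f(1)=1,f(2)=2,f(4)=4,f(8)=8,f(16)=16 ⇒ 31
[q^22] f(22)=22,f(11)=11,f(2)=2,f(1)=1 ⇒ 36
q^27  k|27↦f(k): 27:27 9:9 3:3 1:1  a_27=40
q^28  k|28↦f(k): 28:28 14:14 7:7 4:4 2:2 1:1  a_28=56
[q^31] f(31)=31,f(1)=1 ⇒ 32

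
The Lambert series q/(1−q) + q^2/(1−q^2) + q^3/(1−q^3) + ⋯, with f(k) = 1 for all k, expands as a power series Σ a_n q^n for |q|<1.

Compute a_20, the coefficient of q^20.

a_20 = 6

[q^20] f(1)=1,f(2)=1,f(4)=1,f(5)=1,f(10)=1,f(20)=1 ⇒ 6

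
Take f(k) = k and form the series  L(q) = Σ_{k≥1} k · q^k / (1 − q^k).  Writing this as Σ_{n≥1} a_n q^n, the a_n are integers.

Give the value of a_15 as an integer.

a_15 = 24

q^15  k|15↦f(k): 1:1 3:3 5:5 15:15  a_15=24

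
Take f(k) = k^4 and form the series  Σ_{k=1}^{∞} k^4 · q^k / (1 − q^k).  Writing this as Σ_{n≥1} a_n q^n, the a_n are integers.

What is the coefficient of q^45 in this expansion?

q^45  k|45↦f(k): 1:1 3:81 5:625 9:6561 15:50625 45:4100625  a_45=4158518

a_45 = 4158518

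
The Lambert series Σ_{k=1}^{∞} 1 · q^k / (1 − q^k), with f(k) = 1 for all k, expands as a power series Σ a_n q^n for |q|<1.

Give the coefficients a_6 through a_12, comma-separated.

4, 2, 4, 3, 4, 2, 6

[q^6] f(1)=1,f(2)=1,f(3)=1,f(6)=1 ⇒ 4
q^7  k|7↦f(k): 7:1 1:1  a_7=2
d|8:{8,4,2,1}  Σf=1+1+1+1=4
d|9:{1,3,9}  Σf=1+1+1=3
d|10:{1,2,5,10}  Σf=1+1+1+1=4
n=11: 1·11 11·1  f→[1+1]=2
q^12  k|12↦f(k): 12:1 6:1 4:1 3:1 2:1 1:1  a_12=6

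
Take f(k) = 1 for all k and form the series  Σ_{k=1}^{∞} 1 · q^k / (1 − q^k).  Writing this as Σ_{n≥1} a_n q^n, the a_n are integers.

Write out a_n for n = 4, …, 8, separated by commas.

3, 2, 4, 2, 4

q^4  k|4↦f(k): 4:1 2:1 1:1  a_4=3
n=5: 5·1 1·5  f→[1+1]=2
d|6:{6,3,2,1}  Σf=1+1+1+1=4
n=7: 1·7 7·1  f→[1+1]=2
d|8:{8,4,2,1}  Σf=1+1+1+1=4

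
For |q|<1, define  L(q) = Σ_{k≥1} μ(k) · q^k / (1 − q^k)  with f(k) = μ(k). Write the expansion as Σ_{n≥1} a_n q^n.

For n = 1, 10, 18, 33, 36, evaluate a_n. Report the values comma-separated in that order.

q^1  k|1↦μ(k): 1:1  a_1=1
q^10  k|10↦μ(k): 1:1 2:-1 5:-1 10:1  a_10=0
[q^18] μ(18)=0,μ(9)=0,μ(6)=1,μ(3)=-1,μ(2)=-1,μ(1)=1 ⇒ 0
n=33: 33·1 11·3 3·11 1·33  μ→[1+(-1)+(-1)+1]=0
q^36  k|36↦μ(k): 36:0 18:0 12:0 9:0 6:1 4:0 3:-1 2:-1 1:1  a_36=0

1, 0, 0, 0, 0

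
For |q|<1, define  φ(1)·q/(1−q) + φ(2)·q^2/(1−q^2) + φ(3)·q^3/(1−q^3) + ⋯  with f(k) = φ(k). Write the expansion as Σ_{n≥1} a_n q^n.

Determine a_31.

[q^31] φ(1)=1,φ(31)=30 ⇒ 31

a_31 = 31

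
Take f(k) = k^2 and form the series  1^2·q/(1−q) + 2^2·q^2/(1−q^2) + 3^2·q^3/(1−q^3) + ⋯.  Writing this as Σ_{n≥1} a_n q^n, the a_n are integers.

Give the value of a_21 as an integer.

a_21 = 500

[q^21] f(1)=1,f(3)=9,f(7)=49,f(21)=441 ⇒ 500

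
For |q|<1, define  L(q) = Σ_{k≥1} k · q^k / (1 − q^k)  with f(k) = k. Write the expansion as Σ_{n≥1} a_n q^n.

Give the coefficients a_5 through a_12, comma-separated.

[q^5] f(5)=5,f(1)=1 ⇒ 6
n=6: 6·1 3·2 2·3 1·6  f→[6+3+2+1]=12
q^7  k|7↦f(k): 1:1 7:7  a_7=8
[q^8] f(8)=8,f(4)=4,f(2)=2,f(1)=1 ⇒ 15
q^9  k|9↦f(k): 1:1 3:3 9:9  a_9=13
[q^10] f(1)=1,f(2)=2,f(5)=5,f(10)=10 ⇒ 18
n=11: 11·1 1·11  f→[11+1]=12
d|12:{1,2,3,4,6,12}  Σf=1+2+3+4+6+12=28

6, 12, 8, 15, 13, 18, 12, 28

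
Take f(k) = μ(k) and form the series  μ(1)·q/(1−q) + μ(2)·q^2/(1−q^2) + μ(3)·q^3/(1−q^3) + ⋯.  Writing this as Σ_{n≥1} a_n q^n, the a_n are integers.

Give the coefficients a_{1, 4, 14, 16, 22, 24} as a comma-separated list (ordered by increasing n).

1, 0, 0, 0, 0, 0

q^1  k|1↦μ(k): 1:1  a_1=1
d|4:{4,2,1}  Σμ=0+(-1)+1=0
q^14  k|14↦μ(k): 1:1 2:-1 7:-1 14:1  a_14=0
n=16: 16·1 8·2 4·4 2·8 1·16  μ→[0+0+0+(-1)+1]=0
n=22: 22·1 11·2 2·11 1·22  μ→[1+(-1)+(-1)+1]=0
d|24:{24,12,8,6,4,3,2,1}  Σμ=0+0+0+1+0+(-1)+(-1)+1=0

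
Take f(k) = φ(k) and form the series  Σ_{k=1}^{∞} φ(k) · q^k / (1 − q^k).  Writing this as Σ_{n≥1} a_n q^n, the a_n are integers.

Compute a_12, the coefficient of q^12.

[q^12] φ(12)=4,φ(6)=2,φ(4)=2,φ(3)=2,φ(2)=1,φ(1)=1 ⇒ 12

a_12 = 12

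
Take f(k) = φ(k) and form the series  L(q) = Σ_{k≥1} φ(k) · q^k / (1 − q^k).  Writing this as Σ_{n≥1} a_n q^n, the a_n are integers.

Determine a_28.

d|28:{1,2,4,7,14,28}  Σφ=1+1+2+6+6+12=28

a_28 = 28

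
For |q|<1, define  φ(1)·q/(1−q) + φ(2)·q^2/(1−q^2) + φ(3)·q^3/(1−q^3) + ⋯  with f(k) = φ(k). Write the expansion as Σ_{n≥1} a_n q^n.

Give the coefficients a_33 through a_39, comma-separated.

[q^33] φ(1)=1,φ(3)=2,φ(11)=10,φ(33)=20 ⇒ 33
n=34: 34·1 17·2 2·17 1·34  φ→[16+16+1+1]=34
n=35: 35·1 7·5 5·7 1·35  φ→[24+6+4+1]=35
n=36: 36·1 18·2 12·3 9·4 6·6 4·9 3·12 2·18 1·36  φ→[12+6+4+6+2+2+2+1+1]=36
q^37  k|37↦φ(k): 1:1 37:36  a_37=37
q^38  k|38↦φ(k): 1:1 2:1 19:18 38:18  a_38=38
[q^39] φ(1)=1,φ(3)=2,φ(13)=12,φ(39)=24 ⇒ 39

33, 34, 35, 36, 37, 38, 39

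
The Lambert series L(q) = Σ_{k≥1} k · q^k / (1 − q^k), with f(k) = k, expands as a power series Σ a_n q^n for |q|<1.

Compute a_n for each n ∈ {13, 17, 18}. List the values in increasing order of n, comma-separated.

14, 18, 39

q^13  k|13↦f(k): 13:13 1:1  a_13=14
[q^17] f(17)=17,f(1)=1 ⇒ 18
d|18:{18,9,6,3,2,1}  Σf=18+9+6+3+2+1=39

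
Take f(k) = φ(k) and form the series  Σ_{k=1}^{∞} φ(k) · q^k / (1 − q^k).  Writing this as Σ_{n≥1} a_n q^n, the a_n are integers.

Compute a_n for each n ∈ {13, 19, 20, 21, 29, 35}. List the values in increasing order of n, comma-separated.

d|13:{1,13}  Σφ=1+12=13
[q^19] φ(19)=18,φ(1)=1 ⇒ 19
[q^20] φ(20)=8,φ(10)=4,φ(5)=4,φ(4)=2,φ(2)=1,φ(1)=1 ⇒ 20
q^21  k|21↦φ(k): 1:1 3:2 7:6 21:12  a_21=21
d|29:{1,29}  Σφ=1+28=29
d|35:{35,7,5,1}  Σφ=24+6+4+1=35

13, 19, 20, 21, 29, 35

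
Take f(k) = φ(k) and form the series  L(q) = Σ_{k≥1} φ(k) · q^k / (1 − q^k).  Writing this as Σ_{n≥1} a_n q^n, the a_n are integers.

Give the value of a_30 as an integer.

[q^30] φ(1)=1,φ(2)=1,φ(3)=2,φ(5)=4,φ(6)=2,φ(10)=4,φ(15)=8,φ(30)=8 ⇒ 30

a_30 = 30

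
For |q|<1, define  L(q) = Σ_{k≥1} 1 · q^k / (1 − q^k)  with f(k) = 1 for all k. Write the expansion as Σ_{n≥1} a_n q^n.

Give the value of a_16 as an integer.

a_16 = 5

n=16: 1·16 2·8 4·4 8·2 16·1  f→[1+1+1+1+1]=5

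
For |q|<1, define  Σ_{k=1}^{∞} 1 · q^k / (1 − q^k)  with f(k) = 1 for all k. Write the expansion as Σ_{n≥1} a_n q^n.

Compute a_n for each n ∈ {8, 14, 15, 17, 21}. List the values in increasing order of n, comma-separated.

n=8: 8·1 4·2 2·4 1·8  f→[1+1+1+1]=4
n=14: 14·1 7·2 2·7 1·14  f→[1+1+1+1]=4
d|15:{15,5,3,1}  Σf=1+1+1+1=4
q^17  k|17↦f(k): 17:1 1:1  a_17=2
[q^21] f(1)=1,f(3)=1,f(7)=1,f(21)=1 ⇒ 4

4, 4, 4, 2, 4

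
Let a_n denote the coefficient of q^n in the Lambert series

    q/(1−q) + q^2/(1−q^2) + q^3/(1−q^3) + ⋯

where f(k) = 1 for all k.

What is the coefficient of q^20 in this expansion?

a_20 = 6

[q^20] f(1)=1,f(2)=1,f(4)=1,f(5)=1,f(10)=1,f(20)=1 ⇒ 6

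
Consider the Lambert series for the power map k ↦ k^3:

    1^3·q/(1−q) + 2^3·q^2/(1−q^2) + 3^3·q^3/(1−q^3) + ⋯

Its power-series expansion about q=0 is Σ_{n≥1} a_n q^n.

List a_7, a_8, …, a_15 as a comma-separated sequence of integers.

n=7: 7·1 1·7  f→[343+1]=344
[q^8] f(1)=1,f(2)=8,f(4)=64,f(8)=512 ⇒ 585
d|9:{9,3,1}  Σf=729+27+1=757
d|10:{10,5,2,1}  Σf=1000+125+8+1=1134
q^11  k|11↦f(k): 1:1 11:1331  a_11=1332
[q^12] f(12)=1728,f(6)=216,f(4)=64,f(3)=27,f(2)=8,f(1)=1 ⇒ 2044
d|13:{13,1}  Σf=2197+1=2198
n=14: 1·14 2·7 7·2 14·1  f→[1+8+343+2744]=3096
[q^15] f(1)=1,f(3)=27,f(5)=125,f(15)=3375 ⇒ 3528

344, 585, 757, 1134, 1332, 2044, 2198, 3096, 3528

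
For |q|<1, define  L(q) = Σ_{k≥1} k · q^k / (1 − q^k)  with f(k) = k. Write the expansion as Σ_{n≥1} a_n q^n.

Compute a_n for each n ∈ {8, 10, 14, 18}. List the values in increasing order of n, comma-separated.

15, 18, 24, 39

q^8  k|8↦f(k): 1:1 2:2 4:4 8:8  a_8=15
n=10: 1·10 2·5 5·2 10·1  f→[1+2+5+10]=18
n=14: 1·14 2·7 7·2 14·1  f→[1+2+7+14]=24
q^18  k|18↦f(k): 1:1 2:2 3:3 6:6 9:9 18:18  a_18=39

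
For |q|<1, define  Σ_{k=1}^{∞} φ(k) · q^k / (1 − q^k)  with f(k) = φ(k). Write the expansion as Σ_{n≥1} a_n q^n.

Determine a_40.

[q^40] φ(1)=1,φ(2)=1,φ(4)=2,φ(5)=4,φ(8)=4,φ(10)=4,φ(20)=8,φ(40)=16 ⇒ 40

a_40 = 40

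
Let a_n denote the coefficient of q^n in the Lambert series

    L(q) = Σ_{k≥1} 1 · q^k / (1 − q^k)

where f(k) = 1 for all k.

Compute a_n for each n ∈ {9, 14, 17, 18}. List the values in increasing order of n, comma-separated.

3, 4, 2, 6

[q^9] f(9)=1,f(3)=1,f(1)=1 ⇒ 3
[q^14] f(1)=1,f(2)=1,f(7)=1,f(14)=1 ⇒ 4
n=17: 17·1 1·17  f→[1+1]=2
d|18:{18,9,6,3,2,1}  Σf=1+1+1+1+1+1=6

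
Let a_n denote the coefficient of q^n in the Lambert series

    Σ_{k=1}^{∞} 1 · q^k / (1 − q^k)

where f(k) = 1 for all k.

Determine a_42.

a_42 = 8

[q^42] f(42)=1,f(21)=1,f(14)=1,f(7)=1,f(6)=1,f(3)=1,f(2)=1,f(1)=1 ⇒ 8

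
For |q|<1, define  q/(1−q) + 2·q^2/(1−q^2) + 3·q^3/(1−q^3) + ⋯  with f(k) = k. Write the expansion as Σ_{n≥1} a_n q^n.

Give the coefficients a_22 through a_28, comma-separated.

36, 24, 60, 31, 42, 40, 56

n=22: 1·22 2·11 11·2 22·1  f→[1+2+11+22]=36
[q^23] f(1)=1,f(23)=23 ⇒ 24
[q^24] f(1)=1,f(2)=2,f(3)=3,f(4)=4,f(6)=6,f(8)=8,f(12)=12,f(24)=24 ⇒ 60
d|25:{25,5,1}  Σf=25+5+1=31
n=26: 26·1 13·2 2·13 1·26  f→[26+13+2+1]=42
d|27:{1,3,9,27}  Σf=1+3+9+27=40
n=28: 1·28 2·14 4·7 7·4 14·2 28·1  f→[1+2+4+7+14+28]=56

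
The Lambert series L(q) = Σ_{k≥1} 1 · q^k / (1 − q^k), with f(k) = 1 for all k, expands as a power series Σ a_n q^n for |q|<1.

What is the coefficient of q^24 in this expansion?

a_24 = 8

n=24: 1·24 2·12 3·8 4·6 6·4 8·3 12·2 24·1  f→[1+1+1+1+1+1+1+1]=8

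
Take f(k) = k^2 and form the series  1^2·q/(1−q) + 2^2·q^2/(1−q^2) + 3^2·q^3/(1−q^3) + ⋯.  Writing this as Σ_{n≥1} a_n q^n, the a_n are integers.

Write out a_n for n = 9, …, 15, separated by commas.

d|9:{9,3,1}  Σf=81+9+1=91
q^10  k|10↦f(k): 10:100 5:25 2:4 1:1  a_10=130
n=11: 11·1 1·11  f→[121+1]=122
n=12: 12·1 6·2 4·3 3·4 2·6 1·12  f→[144+36+16+9+4+1]=210
n=13: 13·1 1·13  f→[169+1]=170
[q^14] f(1)=1,f(2)=4,f(7)=49,f(14)=196 ⇒ 250
n=15: 15·1 5·3 3·5 1·15  f→[225+25+9+1]=260

91, 130, 122, 210, 170, 250, 260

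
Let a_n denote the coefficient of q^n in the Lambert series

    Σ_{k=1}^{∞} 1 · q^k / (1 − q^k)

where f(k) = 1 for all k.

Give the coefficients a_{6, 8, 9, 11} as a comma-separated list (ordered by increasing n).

4, 4, 3, 2

n=6: 6·1 3·2 2·3 1·6  f→[1+1+1+1]=4
n=8: 1·8 2·4 4·2 8·1  f→[1+1+1+1]=4
d|9:{9,3,1}  Σf=1+1+1=3
n=11: 11·1 1·11  f→[1+1]=2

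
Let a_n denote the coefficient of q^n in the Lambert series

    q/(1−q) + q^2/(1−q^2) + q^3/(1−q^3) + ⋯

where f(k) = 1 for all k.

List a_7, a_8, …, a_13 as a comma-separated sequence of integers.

2, 4, 3, 4, 2, 6, 2

n=7: 7·1 1·7  f→[1+1]=2
[q^8] f(8)=1,f(4)=1,f(2)=1,f(1)=1 ⇒ 4
q^9  k|9↦f(k): 9:1 3:1 1:1  a_9=3
d|10:{1,2,5,10}  Σf=1+1+1+1=4
n=11: 11·1 1·11  f→[1+1]=2
n=12: 1·12 2·6 3·4 4·3 6·2 12·1  f→[1+1+1+1+1+1]=6
n=13: 13·1 1·13  f→[1+1]=2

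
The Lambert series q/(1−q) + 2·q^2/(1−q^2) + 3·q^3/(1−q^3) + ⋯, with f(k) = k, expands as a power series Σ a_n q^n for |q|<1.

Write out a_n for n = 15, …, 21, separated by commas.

[q^15] f(1)=1,f(3)=3,f(5)=5,f(15)=15 ⇒ 24
n=16: 1·16 2·8 4·4 8·2 16·1  f→[1+2+4+8+16]=31
q^17  k|17↦f(k): 1:1 17:17  a_17=18
q^18  k|18↦f(k): 18:18 9:9 6:6 3:3 2:2 1:1  a_18=39
n=19: 1·19 19·1  f→[1+19]=20
n=20: 1·20 2·10 4·5 5·4 10·2 20·1  f→[1+2+4+5+10+20]=42
d|21:{1,3,7,21}  Σf=1+3+7+21=32

24, 31, 18, 39, 20, 42, 32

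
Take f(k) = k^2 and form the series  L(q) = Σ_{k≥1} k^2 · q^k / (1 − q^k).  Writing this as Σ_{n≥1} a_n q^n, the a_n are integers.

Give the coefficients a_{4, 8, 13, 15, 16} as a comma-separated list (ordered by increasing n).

n=4: 4·1 2·2 1·4  f→[16+4+1]=21
q^8  k|8↦f(k): 8:64 4:16 2:4 1:1  a_8=85
[q^13] f(13)=169,f(1)=1 ⇒ 170
[q^15] f(15)=225,f(5)=25,f(3)=9,f(1)=1 ⇒ 260
q^16  k|16↦f(k): 16:256 8:64 4:16 2:4 1:1  a_16=341

21, 85, 170, 260, 341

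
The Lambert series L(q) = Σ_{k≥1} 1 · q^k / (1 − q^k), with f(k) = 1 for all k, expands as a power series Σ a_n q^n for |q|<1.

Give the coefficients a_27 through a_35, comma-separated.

q^27  k|27↦f(k): 27:1 9:1 3:1 1:1  a_27=4
n=28: 1·28 2·14 4·7 7·4 14·2 28·1  f→[1+1+1+1+1+1]=6
d|29:{29,1}  Σf=1+1=2
n=30: 30·1 15·2 10·3 6·5 5·6 3·10 2·15 1·30  f→[1+1+1+1+1+1+1+1]=8
n=31: 1·31 31·1  f→[1+1]=2
[q^32] f(32)=1,f(16)=1,f(8)=1,f(4)=1,f(2)=1,f(1)=1 ⇒ 6
[q^33] f(1)=1,f(3)=1,f(11)=1,f(33)=1 ⇒ 4
d|34:{34,17,2,1}  Σf=1+1+1+1=4
[q^35] f(35)=1,f(7)=1,f(5)=1,f(1)=1 ⇒ 4

4, 6, 2, 8, 2, 6, 4, 4, 4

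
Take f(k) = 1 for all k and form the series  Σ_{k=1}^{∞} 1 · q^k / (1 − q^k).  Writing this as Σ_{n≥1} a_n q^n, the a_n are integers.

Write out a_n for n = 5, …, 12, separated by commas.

2, 4, 2, 4, 3, 4, 2, 6

[q^5] f(5)=1,f(1)=1 ⇒ 2
[q^6] f(6)=1,f(3)=1,f(2)=1,f(1)=1 ⇒ 4
[q^7] f(1)=1,f(7)=1 ⇒ 2
[q^8] f(8)=1,f(4)=1,f(2)=1,f(1)=1 ⇒ 4
d|9:{1,3,9}  Σf=1+1+1=3
d|10:{10,5,2,1}  Σf=1+1+1+1=4
[q^11] f(1)=1,f(11)=1 ⇒ 2
q^12  k|12↦f(k): 12:1 6:1 4:1 3:1 2:1 1:1  a_12=6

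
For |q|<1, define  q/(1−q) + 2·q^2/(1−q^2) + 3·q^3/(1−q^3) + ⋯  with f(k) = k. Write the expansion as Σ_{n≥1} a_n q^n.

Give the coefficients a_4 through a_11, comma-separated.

7, 6, 12, 8, 15, 13, 18, 12

d|4:{1,2,4}  Σf=1+2+4=7
d|5:{5,1}  Σf=5+1=6
[q^6] f(6)=6,f(3)=3,f(2)=2,f(1)=1 ⇒ 12
n=7: 7·1 1·7  f→[7+1]=8
q^8  k|8↦f(k): 1:1 2:2 4:4 8:8  a_8=15
n=9: 9·1 3·3 1·9  f→[9+3+1]=13
n=10: 1·10 2·5 5·2 10·1  f→[1+2+5+10]=18
[q^11] f(11)=11,f(1)=1 ⇒ 12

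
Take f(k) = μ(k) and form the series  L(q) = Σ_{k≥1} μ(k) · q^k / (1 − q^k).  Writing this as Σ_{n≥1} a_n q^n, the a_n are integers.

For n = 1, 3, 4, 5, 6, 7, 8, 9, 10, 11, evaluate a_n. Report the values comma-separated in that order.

1, 0, 0, 0, 0, 0, 0, 0, 0, 0

q^1  k|1↦μ(k): 1:1  a_1=1
q^3  k|3↦μ(k): 3:-1 1:1  a_3=0
n=4: 1·4 2·2 4·1  μ→[1+(-1)+0]=0
[q^5] μ(5)=-1,μ(1)=1 ⇒ 0
[q^6] μ(1)=1,μ(2)=-1,μ(3)=-1,μ(6)=1 ⇒ 0
n=7: 1·7 7·1  μ→[1+(-1)]=0
d|8:{1,2,4,8}  Σμ=1+(-1)+0+0=0
n=9: 1·9 3·3 9·1  μ→[1+(-1)+0]=0
n=10: 1·10 2·5 5·2 10·1  μ→[1+(-1)+(-1)+1]=0
[q^11] μ(11)=-1,μ(1)=1 ⇒ 0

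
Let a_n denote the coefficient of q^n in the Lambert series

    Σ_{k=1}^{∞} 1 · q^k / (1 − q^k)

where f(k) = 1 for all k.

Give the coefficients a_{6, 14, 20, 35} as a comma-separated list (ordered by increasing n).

4, 4, 6, 4

d|6:{6,3,2,1}  Σf=1+1+1+1=4
n=14: 1·14 2·7 7·2 14·1  f→[1+1+1+1]=4
n=20: 1·20 2·10 4·5 5·4 10·2 20·1  f→[1+1+1+1+1+1]=6
n=35: 1·35 5·7 7·5 35·1  f→[1+1+1+1]=4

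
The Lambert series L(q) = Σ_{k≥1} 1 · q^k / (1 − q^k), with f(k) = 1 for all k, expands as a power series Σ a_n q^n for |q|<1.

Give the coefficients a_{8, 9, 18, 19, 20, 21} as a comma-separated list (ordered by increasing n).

d|8:{1,2,4,8}  Σf=1+1+1+1=4
n=9: 9·1 3·3 1·9  f→[1+1+1]=3
[q^18] f(1)=1,f(2)=1,f(3)=1,f(6)=1,f(9)=1,f(18)=1 ⇒ 6
n=19: 1·19 19·1  f→[1+1]=2
d|20:{20,10,5,4,2,1}  Σf=1+1+1+1+1+1=6
d|21:{1,3,7,21}  Σf=1+1+1+1=4

4, 3, 6, 2, 6, 4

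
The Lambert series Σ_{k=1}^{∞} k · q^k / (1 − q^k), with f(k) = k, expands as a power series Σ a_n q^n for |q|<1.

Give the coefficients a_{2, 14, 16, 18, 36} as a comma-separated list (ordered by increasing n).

[q^2] f(2)=2,f(1)=1 ⇒ 3
n=14: 1·14 2·7 7·2 14·1  f→[1+2+7+14]=24
d|16:{1,2,4,8,16}  Σf=1+2+4+8+16=31
[q^18] f(18)=18,f(9)=9,f(6)=6,f(3)=3,f(2)=2,f(1)=1 ⇒ 39
n=36: 1·36 2·18 3·12 4·9 6·6 9·4 12·3 18·2 36·1  f→[1+2+3+4+6+9+12+18+36]=91

3, 24, 31, 39, 91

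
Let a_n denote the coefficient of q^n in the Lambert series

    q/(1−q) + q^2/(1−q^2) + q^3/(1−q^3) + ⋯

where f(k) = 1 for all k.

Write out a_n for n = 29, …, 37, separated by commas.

2, 8, 2, 6, 4, 4, 4, 9, 2

[q^29] f(1)=1,f(29)=1 ⇒ 2
d|30:{1,2,3,5,6,10,15,30}  Σf=1+1+1+1+1+1+1+1=8
n=31: 31·1 1·31  f→[1+1]=2
[q^32] f(1)=1,f(2)=1,f(4)=1,f(8)=1,f(16)=1,f(32)=1 ⇒ 6
q^33  k|33↦f(k): 33:1 11:1 3:1 1:1  a_33=4
n=34: 1·34 2·17 17·2 34·1  f→[1+1+1+1]=4
n=35: 1·35 5·7 7·5 35·1  f→[1+1+1+1]=4
d|36:{36,18,12,9,6,4,3,2,1}  Σf=1+1+1+1+1+1+1+1+1=9
[q^37] f(37)=1,f(1)=1 ⇒ 2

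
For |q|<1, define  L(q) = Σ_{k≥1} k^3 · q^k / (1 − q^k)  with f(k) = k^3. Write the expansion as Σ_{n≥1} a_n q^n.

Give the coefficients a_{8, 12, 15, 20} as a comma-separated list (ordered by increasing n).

[q^8] f(1)=1,f(2)=8,f(4)=64,f(8)=512 ⇒ 585
n=12: 12·1 6·2 4·3 3·4 2·6 1·12  f→[1728+216+64+27+8+1]=2044
[q^15] f(1)=1,f(3)=27,f(5)=125,f(15)=3375 ⇒ 3528
d|20:{1,2,4,5,10,20}  Σf=1+8+64+125+1000+8000=9198

585, 2044, 3528, 9198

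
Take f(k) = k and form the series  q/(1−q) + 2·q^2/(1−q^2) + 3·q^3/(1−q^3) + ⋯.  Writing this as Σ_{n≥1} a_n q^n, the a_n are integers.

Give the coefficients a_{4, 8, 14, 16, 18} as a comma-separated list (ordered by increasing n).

7, 15, 24, 31, 39

n=4: 1·4 2·2 4·1  f→[1+2+4]=7
q^8  k|8↦f(k): 1:1 2:2 4:4 8:8  a_8=15
[q^14] f(1)=1,f(2)=2,f(7)=7,f(14)=14 ⇒ 24
d|16:{1,2,4,8,16}  Σf=1+2+4+8+16=31
d|18:{18,9,6,3,2,1}  Σf=18+9+6+3+2+1=39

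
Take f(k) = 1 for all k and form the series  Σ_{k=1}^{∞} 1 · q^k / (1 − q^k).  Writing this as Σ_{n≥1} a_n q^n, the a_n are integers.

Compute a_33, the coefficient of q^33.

a_33 = 4

d|33:{33,11,3,1}  Σf=1+1+1+1=4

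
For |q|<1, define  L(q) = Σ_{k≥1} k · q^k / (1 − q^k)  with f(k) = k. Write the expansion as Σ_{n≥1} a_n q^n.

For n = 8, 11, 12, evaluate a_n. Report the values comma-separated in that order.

15, 12, 28

q^8  k|8↦f(k): 1:1 2:2 4:4 8:8  a_8=15
q^11  k|11↦f(k): 1:1 11:11  a_11=12
n=12: 12·1 6·2 4·3 3·4 2·6 1·12  f→[12+6+4+3+2+1]=28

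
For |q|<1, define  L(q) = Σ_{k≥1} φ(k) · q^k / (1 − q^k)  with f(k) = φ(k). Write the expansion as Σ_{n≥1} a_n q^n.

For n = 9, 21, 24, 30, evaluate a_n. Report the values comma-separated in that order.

[q^9] φ(1)=1,φ(3)=2,φ(9)=6 ⇒ 9
n=21: 21·1 7·3 3·7 1·21  φ→[12+6+2+1]=21
[q^24] φ(24)=8,φ(12)=4,φ(8)=4,φ(6)=2,φ(4)=2,φ(3)=2,φ(2)=1,φ(1)=1 ⇒ 24
d|30:{1,2,3,5,6,10,15,30}  Σφ=1+1+2+4+2+4+8+8=30

9, 21, 24, 30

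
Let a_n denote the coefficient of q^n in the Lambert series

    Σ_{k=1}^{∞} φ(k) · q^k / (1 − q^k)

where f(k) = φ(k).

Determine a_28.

n=28: 1·28 2·14 4·7 7·4 14·2 28·1  φ→[1+1+2+6+6+12]=28

a_28 = 28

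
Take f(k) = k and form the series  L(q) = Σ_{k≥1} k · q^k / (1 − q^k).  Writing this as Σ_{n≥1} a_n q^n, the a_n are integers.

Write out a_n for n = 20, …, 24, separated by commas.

42, 32, 36, 24, 60

d|20:{1,2,4,5,10,20}  Σf=1+2+4+5+10+20=42
q^21  k|21↦f(k): 21:21 7:7 3:3 1:1  a_21=32
[q^22] f(22)=22,f(11)=11,f(2)=2,f(1)=1 ⇒ 36
q^23  k|23↦f(k): 23:23 1:1  a_23=24
[q^24] f(24)=24,f(12)=12,f(8)=8,f(6)=6,f(4)=4,f(3)=3,f(2)=2,f(1)=1 ⇒ 60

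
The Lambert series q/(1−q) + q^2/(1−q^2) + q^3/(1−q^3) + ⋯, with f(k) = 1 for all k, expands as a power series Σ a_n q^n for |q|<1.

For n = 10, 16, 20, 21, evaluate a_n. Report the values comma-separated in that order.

4, 5, 6, 4

q^10  k|10↦f(k): 1:1 2:1 5:1 10:1  a_10=4
n=16: 1·16 2·8 4·4 8·2 16·1  f→[1+1+1+1+1]=5
n=20: 1·20 2·10 4·5 5·4 10·2 20·1  f→[1+1+1+1+1+1]=6
n=21: 1·21 3·7 7·3 21·1  f→[1+1+1+1]=4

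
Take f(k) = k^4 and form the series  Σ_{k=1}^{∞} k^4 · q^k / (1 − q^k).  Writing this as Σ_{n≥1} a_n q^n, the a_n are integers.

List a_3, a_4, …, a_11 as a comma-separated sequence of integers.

82, 273, 626, 1394, 2402, 4369, 6643, 10642, 14642

q^3  k|3↦f(k): 3:81 1:1  a_3=82
d|4:{4,2,1}  Σf=256+16+1=273
n=5: 5·1 1·5  f→[625+1]=626
n=6: 6·1 3·2 2·3 1·6  f→[1296+81+16+1]=1394
d|7:{7,1}  Σf=2401+1=2402
[q^8] f(1)=1,f(2)=16,f(4)=256,f(8)=4096 ⇒ 4369
q^9  k|9↦f(k): 9:6561 3:81 1:1  a_9=6643
[q^10] f(10)=10000,f(5)=625,f(2)=16,f(1)=1 ⇒ 10642
n=11: 1·11 11·1  f→[1+14641]=14642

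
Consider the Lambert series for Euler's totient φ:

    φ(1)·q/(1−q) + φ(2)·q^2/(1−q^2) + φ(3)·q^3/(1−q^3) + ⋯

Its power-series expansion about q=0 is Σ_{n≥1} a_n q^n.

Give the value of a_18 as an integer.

[q^18] φ(18)=6,φ(9)=6,φ(6)=2,φ(3)=2,φ(2)=1,φ(1)=1 ⇒ 18

a_18 = 18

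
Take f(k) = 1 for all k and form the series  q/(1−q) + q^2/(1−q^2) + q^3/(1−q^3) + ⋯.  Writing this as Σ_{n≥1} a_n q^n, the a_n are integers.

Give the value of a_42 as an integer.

a_42 = 8

d|42:{1,2,3,6,7,14,21,42}  Σf=1+1+1+1+1+1+1+1=8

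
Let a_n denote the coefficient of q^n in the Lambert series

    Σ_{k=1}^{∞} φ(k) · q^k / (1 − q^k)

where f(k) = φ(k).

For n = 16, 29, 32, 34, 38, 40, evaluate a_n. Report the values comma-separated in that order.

d|16:{1,2,4,8,16}  Σφ=1+1+2+4+8=16
[q^29] φ(1)=1,φ(29)=28 ⇒ 29
d|32:{1,2,4,8,16,32}  Σφ=1+1+2+4+8+16=32
[q^34] φ(1)=1,φ(2)=1,φ(17)=16,φ(34)=16 ⇒ 34
n=38: 1·38 2·19 19·2 38·1  φ→[1+1+18+18]=38
d|40:{40,20,10,8,5,4,2,1}  Σφ=16+8+4+4+4+2+1+1=40

16, 29, 32, 34, 38, 40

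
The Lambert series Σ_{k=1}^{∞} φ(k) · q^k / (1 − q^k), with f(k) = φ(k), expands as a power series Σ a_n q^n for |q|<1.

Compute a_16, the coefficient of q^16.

q^16  k|16↦φ(k): 16:8 8:4 4:2 2:1 1:1  a_16=16

a_16 = 16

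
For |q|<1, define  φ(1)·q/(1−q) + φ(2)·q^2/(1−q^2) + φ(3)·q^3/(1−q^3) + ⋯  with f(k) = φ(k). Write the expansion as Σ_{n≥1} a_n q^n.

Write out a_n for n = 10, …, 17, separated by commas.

[q^10] φ(10)=4,φ(5)=4,φ(2)=1,φ(1)=1 ⇒ 10
[q^11] φ(11)=10,φ(1)=1 ⇒ 11
n=12: 12·1 6·2 4·3 3·4 2·6 1·12  φ→[4+2+2+2+1+1]=12
q^13  k|13↦φ(k): 1:1 13:12  a_13=13
n=14: 14·1 7·2 2·7 1·14  φ→[6+6+1+1]=14
[q^15] φ(1)=1,φ(3)=2,φ(5)=4,φ(15)=8 ⇒ 15
q^16  k|16↦φ(k): 1:1 2:1 4:2 8:4 16:8  a_16=16
[q^17] φ(1)=1,φ(17)=16 ⇒ 17

10, 11, 12, 13, 14, 15, 16, 17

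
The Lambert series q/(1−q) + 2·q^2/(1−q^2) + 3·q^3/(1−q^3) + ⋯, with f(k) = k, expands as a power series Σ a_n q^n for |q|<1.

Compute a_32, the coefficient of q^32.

[q^32] f(32)=32,f(16)=16,f(8)=8,f(4)=4,f(2)=2,f(1)=1 ⇒ 63

a_32 = 63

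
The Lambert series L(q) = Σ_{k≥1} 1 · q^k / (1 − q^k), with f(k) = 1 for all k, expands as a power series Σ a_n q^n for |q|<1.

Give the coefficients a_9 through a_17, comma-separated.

d|9:{1,3,9}  Σf=1+1+1=3
n=10: 1·10 2·5 5·2 10·1  f→[1+1+1+1]=4
n=11: 1·11 11·1  f→[1+1]=2
n=12: 1·12 2·6 3·4 4·3 6·2 12·1  f→[1+1+1+1+1+1]=6
q^13  k|13↦f(k): 13:1 1:1  a_13=2
[q^14] f(1)=1,f(2)=1,f(7)=1,f(14)=1 ⇒ 4
[q^15] f(1)=1,f(3)=1,f(5)=1,f(15)=1 ⇒ 4
d|16:{16,8,4,2,1}  Σf=1+1+1+1+1=5
n=17: 1·17 17·1  f→[1+1]=2

3, 4, 2, 6, 2, 4, 4, 5, 2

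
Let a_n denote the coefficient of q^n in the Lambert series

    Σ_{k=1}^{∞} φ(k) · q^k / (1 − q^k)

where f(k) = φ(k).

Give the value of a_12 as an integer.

n=12: 1·12 2·6 3·4 4·3 6·2 12·1  φ→[1+1+2+2+2+4]=12

a_12 = 12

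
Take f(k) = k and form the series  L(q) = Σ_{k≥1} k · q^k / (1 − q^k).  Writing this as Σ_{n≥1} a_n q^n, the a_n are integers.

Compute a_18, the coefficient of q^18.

a_18 = 39

d|18:{18,9,6,3,2,1}  Σf=18+9+6+3+2+1=39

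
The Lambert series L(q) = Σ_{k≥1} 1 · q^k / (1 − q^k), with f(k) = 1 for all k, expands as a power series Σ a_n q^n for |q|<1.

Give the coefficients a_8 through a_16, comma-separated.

4, 3, 4, 2, 6, 2, 4, 4, 5

n=8: 1·8 2·4 4·2 8·1  f→[1+1+1+1]=4
q^9  k|9↦f(k): 1:1 3:1 9:1  a_9=3
[q^10] f(10)=1,f(5)=1,f(2)=1,f(1)=1 ⇒ 4
d|11:{11,1}  Σf=1+1=2
n=12: 12·1 6·2 4·3 3·4 2·6 1·12  f→[1+1+1+1+1+1]=6
n=13: 13·1 1·13  f→[1+1]=2
[q^14] f(1)=1,f(2)=1,f(7)=1,f(14)=1 ⇒ 4
n=15: 1·15 3·5 5·3 15·1  f→[1+1+1+1]=4
[q^16] f(16)=1,f(8)=1,f(4)=1,f(2)=1,f(1)=1 ⇒ 5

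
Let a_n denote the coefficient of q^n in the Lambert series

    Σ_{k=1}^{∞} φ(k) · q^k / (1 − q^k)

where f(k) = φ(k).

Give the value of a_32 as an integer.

[q^32] φ(32)=16,φ(16)=8,φ(8)=4,φ(4)=2,φ(2)=1,φ(1)=1 ⇒ 32

a_32 = 32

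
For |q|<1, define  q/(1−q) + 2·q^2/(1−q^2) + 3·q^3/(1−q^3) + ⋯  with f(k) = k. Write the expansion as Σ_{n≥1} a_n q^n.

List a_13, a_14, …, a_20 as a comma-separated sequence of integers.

q^13  k|13↦f(k): 13:13 1:1  a_13=14
d|14:{1,2,7,14}  Σf=1+2+7+14=24
n=15: 1·15 3·5 5·3 15·1  f→[1+3+5+15]=24
[q^16] f(1)=1,f(2)=2,f(4)=4,f(8)=8,f(16)=16 ⇒ 31
d|17:{1,17}  Σf=1+17=18
d|18:{1,2,3,6,9,18}  Σf=1+2+3+6+9+18=39
q^19  k|19↦f(k): 19:19 1:1  a_19=20
n=20: 20·1 10·2 5·4 4·5 2·10 1·20  f→[20+10+5+4+2+1]=42

14, 24, 24, 31, 18, 39, 20, 42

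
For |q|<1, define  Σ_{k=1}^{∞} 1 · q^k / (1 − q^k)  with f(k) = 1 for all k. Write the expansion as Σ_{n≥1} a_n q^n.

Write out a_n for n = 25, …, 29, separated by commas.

3, 4, 4, 6, 2

[q^25] f(25)=1,f(5)=1,f(1)=1 ⇒ 3
q^26  k|26↦f(k): 26:1 13:1 2:1 1:1  a_26=4
[q^27] f(27)=1,f(9)=1,f(3)=1,f(1)=1 ⇒ 4
[q^28] f(28)=1,f(14)=1,f(7)=1,f(4)=1,f(2)=1,f(1)=1 ⇒ 6
[q^29] f(1)=1,f(29)=1 ⇒ 2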